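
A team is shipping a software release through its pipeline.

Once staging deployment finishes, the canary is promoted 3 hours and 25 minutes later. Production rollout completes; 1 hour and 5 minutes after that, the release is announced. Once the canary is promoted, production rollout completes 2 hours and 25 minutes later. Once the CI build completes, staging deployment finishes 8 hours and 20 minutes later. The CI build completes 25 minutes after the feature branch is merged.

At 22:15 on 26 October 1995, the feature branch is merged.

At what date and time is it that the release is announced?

The feature branch is merged: 22:15 Oct 26, 1995.
The CI build completes: 22:15 Oct 26, 1995 + 25m = 22:40 Oct 26, 1995.
Staging deployment finishes: 22:40 Oct 26, 1995 + 8h20m = 07:00 Oct 27, 1995.
The canary is promoted: 07:00 Oct 27, 1995 + 3h25m = 10:25 Oct 27, 1995.
Production rollout completes: 10:25 Oct 27, 1995 + 2h25m = 12:50 Oct 27, 1995.
The release is announced: 12:50 Oct 27, 1995 + 1h05m = 13:55 Oct 27, 1995.

13:55 on 27 October 1995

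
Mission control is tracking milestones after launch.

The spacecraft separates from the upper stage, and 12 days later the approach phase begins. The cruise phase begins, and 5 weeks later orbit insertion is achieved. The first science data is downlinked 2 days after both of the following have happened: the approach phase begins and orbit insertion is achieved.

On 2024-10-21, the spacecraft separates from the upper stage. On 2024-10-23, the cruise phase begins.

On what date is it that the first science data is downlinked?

The spacecraft separates from the upper stage: Oct 21, 2024.
The approach phase begins: Oct 21, 2024 + 12 days = Nov 2, 2024.
The cruise phase begins: Oct 23, 2024.
Orbit insertion is achieved: Oct 23, 2024 + 5 weeks = Nov 27, 2024.
Both prerequisites met — the approach phase begins (Nov 2, 2024), orbit insertion is achieved (Nov 27, 2024); the later is Nov 27, 2024.
The first science data is downlinked: Nov 27, 2024 + 2 days = Nov 29, 2024.

2024-11-29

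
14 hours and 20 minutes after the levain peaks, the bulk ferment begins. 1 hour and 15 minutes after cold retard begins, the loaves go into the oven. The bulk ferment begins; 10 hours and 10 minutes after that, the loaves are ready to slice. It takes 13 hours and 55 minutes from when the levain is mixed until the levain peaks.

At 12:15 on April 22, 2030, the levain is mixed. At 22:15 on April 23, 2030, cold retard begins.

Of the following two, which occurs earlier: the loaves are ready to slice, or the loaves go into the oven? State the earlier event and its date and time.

The levain is mixed: 12:15 Apr 22, 2030.
The levain peaks: 12:15 Apr 22, 2030 + 13h55m = 02:10 Apr 23, 2030.
The bulk ferment begins: 02:10 Apr 23, 2030 + 14h20m = 16:30 Apr 23, 2030.
The loaves are ready to slice: 16:30 Apr 23, 2030 + 10h10m = 02:40 Apr 24, 2030.
Cold retard begins: 22:15 Apr 23, 2030.
The loaves go into the oven: 22:15 Apr 23, 2030 + 1h15m = 23:30 Apr 23, 2030.
Comparing: the loaves are ready to slice at 02:40 Apr 24, 2030 vs the loaves go into the oven at 23:30 Apr 23, 2030. Earlier: the loaves go into the oven.

The loaves go into the oven — 23:30 on April 23, 2030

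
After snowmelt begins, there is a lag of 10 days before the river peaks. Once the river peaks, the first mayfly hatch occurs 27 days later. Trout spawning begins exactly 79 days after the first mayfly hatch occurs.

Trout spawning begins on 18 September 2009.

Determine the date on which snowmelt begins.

Trout spawning begins: Sep 18, 2009.
The first mayfly hatch occurs: Sep 18, 2009 − 79 days = Jul 1, 2009.
The river peaks: Jul 1, 2009 − 27 days = Jun 4, 2009.
Snowmelt begins: Jun 4, 2009 − 10 days = May 25, 2009.

25 May 2009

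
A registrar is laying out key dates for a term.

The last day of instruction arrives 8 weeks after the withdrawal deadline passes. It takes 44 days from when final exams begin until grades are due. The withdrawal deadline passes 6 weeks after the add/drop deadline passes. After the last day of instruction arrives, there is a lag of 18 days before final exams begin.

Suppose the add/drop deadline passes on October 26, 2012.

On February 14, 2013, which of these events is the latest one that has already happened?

The add/drop deadline passes: Oct 26, 2012.
The withdrawal deadline passes: Oct 26, 2012 + 6 weeks = Dec 7, 2012.
The last day of instruction arrives: Dec 7, 2012 + 8 weeks = Feb 1, 2013.
Final exams begin: Feb 1, 2013 + 18 days = Feb 19, 2013.
Grades are due: Feb 19, 2013 + 44 days = Apr 4, 2013.
Feb 14, 2013 falls between when the last day of instruction arrives (Feb 1, 2013) and when final exams begin (Feb 19, 2013).

The last day of instruction arrives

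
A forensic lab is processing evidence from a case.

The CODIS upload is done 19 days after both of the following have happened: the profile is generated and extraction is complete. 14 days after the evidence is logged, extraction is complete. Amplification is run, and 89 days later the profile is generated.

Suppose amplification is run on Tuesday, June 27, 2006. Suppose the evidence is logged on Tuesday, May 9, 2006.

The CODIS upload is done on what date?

Friday, October 13, 2006

Amplification is run: Jun 27, 2006.
The profile is generated: Jun 27, 2006 + 89 days = Sep 24, 2006.
The evidence is logged: May 9, 2006.
Extraction is complete: May 9, 2006 + 14 days = May 23, 2006.
Both prerequisites met — the profile is generated (Sep 24, 2006), extraction is complete (May 23, 2006); the later is Sep 24, 2006.
The CODIS upload is done: Sep 24, 2006 + 19 days = Oct 13, 2006.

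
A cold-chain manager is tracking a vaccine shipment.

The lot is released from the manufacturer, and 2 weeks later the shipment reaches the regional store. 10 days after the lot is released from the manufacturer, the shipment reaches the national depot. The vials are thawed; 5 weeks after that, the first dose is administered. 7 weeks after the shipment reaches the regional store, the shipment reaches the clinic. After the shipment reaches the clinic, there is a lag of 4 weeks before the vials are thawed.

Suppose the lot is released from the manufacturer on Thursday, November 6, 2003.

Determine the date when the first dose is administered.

Thursday, March 11, 2004

The lot is released from the manufacturer: Nov 6, 2003.
The shipment reaches the regional store: Nov 6, 2003 + 2 weeks = Nov 20, 2003.
The shipment reaches the clinic: Nov 20, 2003 + 7 weeks = Jan 8, 2004.
The vials are thawed: Jan 8, 2004 + 4 weeks = Feb 5, 2004.
The first dose is administered: Feb 5, 2004 + 5 weeks = Mar 11, 2004.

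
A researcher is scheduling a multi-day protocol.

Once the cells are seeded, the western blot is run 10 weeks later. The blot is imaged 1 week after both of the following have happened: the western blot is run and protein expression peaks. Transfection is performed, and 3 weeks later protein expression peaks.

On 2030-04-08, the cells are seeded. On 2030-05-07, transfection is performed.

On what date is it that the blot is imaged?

2030-06-24

The cells are seeded: Apr 8, 2030.
The western blot is run: Apr 8, 2030 + 10 weeks = Jun 17, 2030.
Transfection is performed: May 7, 2030.
Protein expression peaks: May 7, 2030 + 3 weeks = May 28, 2030.
Both prerequisites met — the western blot is run (Jun 17, 2030), protein expression peaks (May 28, 2030); the later is Jun 17, 2030.
The blot is imaged: Jun 17, 2030 + 1 week = Jun 24, 2030.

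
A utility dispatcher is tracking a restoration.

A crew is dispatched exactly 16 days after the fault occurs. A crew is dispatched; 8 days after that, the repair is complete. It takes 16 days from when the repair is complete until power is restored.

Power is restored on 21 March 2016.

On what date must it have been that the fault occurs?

10 February 2016

Power is restored: Mar 21, 2016.
The repair is complete: Mar 21, 2016 − 16 days = Mar 5, 2016.
A crew is dispatched: Mar 5, 2016 − 8 days = Feb 26, 2016.
The fault occurs: Feb 26, 2016 − 16 days = Feb 10, 2016.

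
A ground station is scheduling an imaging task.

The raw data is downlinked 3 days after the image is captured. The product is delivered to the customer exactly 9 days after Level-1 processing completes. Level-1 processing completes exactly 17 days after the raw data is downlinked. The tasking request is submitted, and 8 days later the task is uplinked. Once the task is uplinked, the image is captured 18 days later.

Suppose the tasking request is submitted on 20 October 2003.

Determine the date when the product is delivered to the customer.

14 December 2003

The tasking request is submitted: Oct 20, 2003.
The task is uplinked: Oct 20, 2003 + 8 days = Oct 28, 2003.
The image is captured: Oct 28, 2003 + 18 days = Nov 15, 2003.
The raw data is downlinked: Nov 15, 2003 + 3 days = Nov 18, 2003.
Level-1 processing completes: Nov 18, 2003 + 17 days = Dec 5, 2003.
The product is delivered to the customer: Dec 5, 2003 + 9 days = Dec 14, 2003.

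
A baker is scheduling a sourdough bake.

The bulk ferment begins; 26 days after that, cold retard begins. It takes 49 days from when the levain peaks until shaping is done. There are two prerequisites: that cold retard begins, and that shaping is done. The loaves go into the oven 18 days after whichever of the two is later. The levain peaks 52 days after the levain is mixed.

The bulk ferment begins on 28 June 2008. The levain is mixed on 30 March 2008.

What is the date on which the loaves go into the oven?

The bulk ferment begins: Jun 28, 2008.
Cold retard begins: Jun 28, 2008 + 26 days = Jul 24, 2008.
The levain is mixed: Mar 30, 2008.
The levain peaks: Mar 30, 2008 + 52 days = May 21, 2008.
Shaping is done: May 21, 2008 + 49 days = Jul 9, 2008.
Both prerequisites met — cold retard begins (Jul 24, 2008), shaping is done (Jul 9, 2008); the later is Jul 24, 2008.
The loaves go into the oven: Jul 24, 2008 + 18 days = Aug 11, 2008.

11 August 2008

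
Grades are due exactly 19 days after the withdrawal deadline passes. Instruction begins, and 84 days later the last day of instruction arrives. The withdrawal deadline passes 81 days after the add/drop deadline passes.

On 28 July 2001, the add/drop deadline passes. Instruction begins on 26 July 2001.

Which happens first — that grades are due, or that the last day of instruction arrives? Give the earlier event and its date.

The last day of instruction arrives — 18 October 2001

The add/drop deadline passes: Jul 28, 2001.
The withdrawal deadline passes: Jul 28, 2001 + 81 days = Oct 17, 2001.
Grades are due: Oct 17, 2001 + 19 days = Nov 5, 2001.
Instruction begins: Jul 26, 2001.
The last day of instruction arrives: Jul 26, 2001 + 84 days = Oct 18, 2001.
Comparing: grades are due on Nov 5, 2001 vs the last day of instruction arrives on Oct 18, 2001. Earlier: the last day of instruction arrives.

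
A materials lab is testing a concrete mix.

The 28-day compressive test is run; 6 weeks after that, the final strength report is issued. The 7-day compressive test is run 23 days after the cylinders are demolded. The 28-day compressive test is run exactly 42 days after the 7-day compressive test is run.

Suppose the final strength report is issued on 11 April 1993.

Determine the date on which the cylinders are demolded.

The final strength report is issued: Apr 11, 1993.
The 28-day compressive test is run: Apr 11, 1993 − 6 weeks = Feb 28, 1993.
The 7-day compressive test is run: Feb 28, 1993 − 42 days = Jan 17, 1993.
The cylinders are demolded: Jan 17, 1993 − 23 days = Dec 25, 1992.

25 December 1992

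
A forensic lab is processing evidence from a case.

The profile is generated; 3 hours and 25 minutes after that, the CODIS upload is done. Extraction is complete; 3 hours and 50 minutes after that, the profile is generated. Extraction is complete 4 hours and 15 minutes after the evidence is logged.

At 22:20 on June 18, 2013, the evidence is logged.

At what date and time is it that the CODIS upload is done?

The evidence is logged: 22:20 Jun 18, 2013.
Extraction is complete: 22:20 Jun 18, 2013 + 4h15m = 02:35 Jun 19, 2013.
The profile is generated: 02:35 Jun 19, 2013 + 3h50m = 06:25 Jun 19, 2013.
The CODIS upload is done: 06:25 Jun 19, 2013 + 3h25m = 09:50 Jun 19, 2013.

09:50 on June 19, 2013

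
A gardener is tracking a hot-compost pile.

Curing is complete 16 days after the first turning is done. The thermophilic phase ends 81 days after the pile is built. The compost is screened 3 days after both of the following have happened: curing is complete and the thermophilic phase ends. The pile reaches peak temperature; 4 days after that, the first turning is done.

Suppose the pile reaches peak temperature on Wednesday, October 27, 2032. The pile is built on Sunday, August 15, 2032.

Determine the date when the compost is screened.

Friday, November 19, 2032

The pile reaches peak temperature: Oct 27, 2032.
The first turning is done: Oct 27, 2032 + 4 days = Oct 31, 2032.
Curing is complete: Oct 31, 2032 + 16 days = Nov 16, 2032.
The pile is built: Aug 15, 2032.
The thermophilic phase ends: Aug 15, 2032 + 81 days = Nov 4, 2032.
Both prerequisites met — curing is complete (Nov 16, 2032), the thermophilic phase ends (Nov 4, 2032); the later is Nov 16, 2032.
The compost is screened: Nov 16, 2032 + 3 days = Nov 19, 2032.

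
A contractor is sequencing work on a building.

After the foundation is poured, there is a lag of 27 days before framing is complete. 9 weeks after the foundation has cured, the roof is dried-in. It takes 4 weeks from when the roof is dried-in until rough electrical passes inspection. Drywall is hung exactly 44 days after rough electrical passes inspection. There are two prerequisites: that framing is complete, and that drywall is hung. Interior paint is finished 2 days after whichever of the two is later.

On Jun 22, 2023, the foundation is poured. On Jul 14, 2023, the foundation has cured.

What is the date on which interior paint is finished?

Nov 28, 2023

The foundation is poured: Jun 22, 2023.
Framing is complete: Jun 22, 2023 + 27 days = Jul 19, 2023.
The foundation has cured: Jul 14, 2023.
The roof is dried-in: Jul 14, 2023 + 9 weeks = Sep 15, 2023.
Rough electrical passes inspection: Sep 15, 2023 + 4 weeks = Oct 13, 2023.
Drywall is hung: Oct 13, 2023 + 44 days = Nov 26, 2023.
Both prerequisites met — framing is complete (Jul 19, 2023), drywall is hung (Nov 26, 2023); the later is Nov 26, 2023.
Interior paint is finished: Nov 26, 2023 + 2 days = Nov 28, 2023.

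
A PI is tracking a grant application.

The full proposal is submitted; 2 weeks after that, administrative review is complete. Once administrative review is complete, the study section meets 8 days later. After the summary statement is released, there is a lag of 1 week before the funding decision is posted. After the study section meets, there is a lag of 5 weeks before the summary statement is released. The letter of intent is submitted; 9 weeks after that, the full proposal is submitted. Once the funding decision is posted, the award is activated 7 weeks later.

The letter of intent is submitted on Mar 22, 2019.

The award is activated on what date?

The letter of intent is submitted: Mar 22, 2019.
The full proposal is submitted: Mar 22, 2019 + 9 weeks = May 24, 2019.
Administrative review is complete: May 24, 2019 + 2 weeks = Jun 7, 2019.
The study section meets: Jun 7, 2019 + 8 days = Jun 15, 2019.
The summary statement is released: Jun 15, 2019 + 5 weeks = Jul 20, 2019.
The funding decision is posted: Jul 20, 2019 + 1 week = Jul 27, 2019.
The award is activated: Jul 27, 2019 + 7 weeks = Sep 14, 2019.

Sep 14, 2019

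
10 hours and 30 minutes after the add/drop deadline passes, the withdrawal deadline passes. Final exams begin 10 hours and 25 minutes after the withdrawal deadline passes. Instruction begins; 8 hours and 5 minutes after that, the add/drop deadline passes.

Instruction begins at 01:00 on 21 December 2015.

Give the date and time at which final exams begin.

06:00 on 22 December 2015

Instruction begins: 01:00 Dec 21, 2015.
The add/drop deadline passes: 01:00 Dec 21, 2015 + 8h05m = 09:05 Dec 21, 2015.
The withdrawal deadline passes: 09:05 Dec 21, 2015 + 10h30m = 19:35 Dec 21, 2015.
Final exams begin: 19:35 Dec 21, 2015 + 10h25m = 06:00 Dec 22, 2015.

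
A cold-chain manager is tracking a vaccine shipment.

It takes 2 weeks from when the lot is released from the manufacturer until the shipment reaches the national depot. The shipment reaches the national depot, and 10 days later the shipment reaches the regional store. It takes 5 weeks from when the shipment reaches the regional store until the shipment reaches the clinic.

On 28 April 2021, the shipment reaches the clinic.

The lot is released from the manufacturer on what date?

28 February 2021

The shipment reaches the clinic: Apr 28, 2021.
The shipment reaches the regional store: Apr 28, 2021 − 5 weeks = Mar 24, 2021.
The shipment reaches the national depot: Mar 24, 2021 − 10 days = Mar 14, 2021.
The lot is released from the manufacturer: Mar 14, 2021 − 2 weeks = Feb 28, 2021.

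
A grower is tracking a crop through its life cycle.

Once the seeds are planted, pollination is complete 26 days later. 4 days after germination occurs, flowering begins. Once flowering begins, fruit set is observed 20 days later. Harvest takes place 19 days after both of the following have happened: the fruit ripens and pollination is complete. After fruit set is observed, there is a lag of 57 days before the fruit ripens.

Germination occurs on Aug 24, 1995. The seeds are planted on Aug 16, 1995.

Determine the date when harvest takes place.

Germination occurs: Aug 24, 1995.
Flowering begins: Aug 24, 1995 + 4 days = Aug 28, 1995.
Fruit set is observed: Aug 28, 1995 + 20 days = Sep 17, 1995.
The fruit ripens: Sep 17, 1995 + 57 days = Nov 13, 1995.
The seeds are planted: Aug 16, 1995.
Pollination is complete: Aug 16, 1995 + 26 days = Sep 11, 1995.
Both prerequisites met — the fruit ripens (Nov 13, 1995), pollination is complete (Sep 11, 1995); the later is Nov 13, 1995.
Harvest takes place: Nov 13, 1995 + 19 days = Dec 2, 1995.

Dec 2, 1995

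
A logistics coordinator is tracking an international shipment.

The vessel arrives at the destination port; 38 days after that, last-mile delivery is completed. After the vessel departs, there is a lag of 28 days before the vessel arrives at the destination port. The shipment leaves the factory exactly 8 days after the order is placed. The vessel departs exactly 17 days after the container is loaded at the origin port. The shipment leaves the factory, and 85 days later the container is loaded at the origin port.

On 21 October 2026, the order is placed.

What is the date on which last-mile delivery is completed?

The order is placed: Oct 21, 2026.
The shipment leaves the factory: Oct 21, 2026 + 8 days = Oct 29, 2026.
The container is loaded at the origin port: Oct 29, 2026 + 85 days = Jan 22, 2027.
The vessel departs: Jan 22, 2027 + 17 days = Feb 8, 2027.
The vessel arrives at the destination port: Feb 8, 2027 + 28 days = Mar 8, 2027.
Last-mile delivery is completed: Mar 8, 2027 + 38 days = Apr 15, 2027.

15 April 2027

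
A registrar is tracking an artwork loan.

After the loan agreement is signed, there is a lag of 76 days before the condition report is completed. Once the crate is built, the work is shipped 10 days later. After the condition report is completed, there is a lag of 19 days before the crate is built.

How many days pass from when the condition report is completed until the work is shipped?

29 days

Causal path: the condition report is completed → the crate is built → the work is shipped.
Total delay along the path: 19 + 10 = 29 days.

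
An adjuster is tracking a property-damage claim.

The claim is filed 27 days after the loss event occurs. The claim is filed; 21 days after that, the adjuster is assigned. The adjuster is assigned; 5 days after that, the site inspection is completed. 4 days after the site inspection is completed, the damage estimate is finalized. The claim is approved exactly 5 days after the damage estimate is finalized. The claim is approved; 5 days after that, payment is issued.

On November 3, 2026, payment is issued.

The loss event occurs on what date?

Payment is issued: Nov 3, 2026.
The claim is approved: Nov 3, 2026 − 5 days = Oct 29, 2026.
The damage estimate is finalized: Oct 29, 2026 − 5 days = Oct 24, 2026.
The site inspection is completed: Oct 24, 2026 − 4 days = Oct 20, 2026.
The adjuster is assigned: Oct 20, 2026 − 5 days = Oct 15, 2026.
The claim is filed: Oct 15, 2026 − 21 days = Sep 24, 2026.
The loss event occurs: Sep 24, 2026 − 27 days = Aug 28, 2026.

August 28, 2026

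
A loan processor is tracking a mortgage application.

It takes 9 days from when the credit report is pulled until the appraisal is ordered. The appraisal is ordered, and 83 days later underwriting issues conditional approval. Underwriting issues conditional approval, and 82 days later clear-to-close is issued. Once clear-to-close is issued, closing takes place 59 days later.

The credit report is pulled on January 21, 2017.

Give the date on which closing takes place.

The credit report is pulled: Jan 21, 2017.
The appraisal is ordered: Jan 21, 2017 + 9 days = Jan 30, 2017.
Underwriting issues conditional approval: Jan 30, 2017 + 83 days = Apr 23, 2017.
Clear-to-close is issued: Apr 23, 2017 + 82 days = Jul 14, 2017.
Closing takes place: Jul 14, 2017 + 59 days = Sep 11, 2017.

September 11, 2017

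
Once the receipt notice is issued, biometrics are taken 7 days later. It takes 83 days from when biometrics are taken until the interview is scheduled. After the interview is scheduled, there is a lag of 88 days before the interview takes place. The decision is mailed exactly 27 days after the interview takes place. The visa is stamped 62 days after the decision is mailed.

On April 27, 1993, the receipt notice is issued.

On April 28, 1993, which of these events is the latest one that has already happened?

The receipt notice is issued

The receipt notice is issued: Apr 27, 1993.
Biometrics are taken: Apr 27, 1993 + 7 days = May 4, 1993.
The interview is scheduled: May 4, 1993 + 83 days = Jul 26, 1993.
The interview takes place: Jul 26, 1993 + 88 days = Oct 22, 1993.
The decision is mailed: Oct 22, 1993 + 27 days = Nov 18, 1993.
The visa is stamped: Nov 18, 1993 + 62 days = Jan 19, 1994.
Apr 28, 1993 falls between when the receipt notice is issued (Apr 27, 1993) and when biometrics are taken (May 4, 1993).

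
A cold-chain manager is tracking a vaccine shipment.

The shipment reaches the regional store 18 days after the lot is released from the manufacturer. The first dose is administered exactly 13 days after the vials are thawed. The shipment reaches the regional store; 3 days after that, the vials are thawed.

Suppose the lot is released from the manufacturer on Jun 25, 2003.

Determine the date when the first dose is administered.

The lot is released from the manufacturer: Jun 25, 2003.
The shipment reaches the regional store: Jun 25, 2003 + 18 days = Jul 13, 2003.
The vials are thawed: Jul 13, 2003 + 3 days = Jul 16, 2003.
The first dose is administered: Jul 16, 2003 + 13 days = Jul 29, 2003.

Jul 29, 2003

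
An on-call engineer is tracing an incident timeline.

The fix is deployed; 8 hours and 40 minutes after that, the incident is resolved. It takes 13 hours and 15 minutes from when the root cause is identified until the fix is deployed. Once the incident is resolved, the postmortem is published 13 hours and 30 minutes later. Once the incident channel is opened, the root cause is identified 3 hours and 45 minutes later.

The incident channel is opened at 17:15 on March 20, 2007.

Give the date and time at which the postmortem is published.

08:25 on March 22, 2007

The incident channel is opened: 17:15 Mar 20, 2007.
The root cause is identified: 17:15 Mar 20, 2007 + 3h45m = 21:00 Mar 20, 2007.
The fix is deployed: 21:00 Mar 20, 2007 + 13h15m = 10:15 Mar 21, 2007.
The incident is resolved: 10:15 Mar 21, 2007 + 8h40m = 18:55 Mar 21, 2007.
The postmortem is published: 18:55 Mar 21, 2007 + 13h30m = 08:25 Mar 22, 2007.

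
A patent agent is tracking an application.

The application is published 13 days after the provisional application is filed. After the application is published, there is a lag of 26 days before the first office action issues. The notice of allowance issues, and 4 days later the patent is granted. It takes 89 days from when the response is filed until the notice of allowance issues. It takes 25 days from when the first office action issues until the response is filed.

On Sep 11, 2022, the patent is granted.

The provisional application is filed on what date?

Apr 7, 2022

The patent is granted: Sep 11, 2022.
The notice of allowance issues: Sep 11, 2022 − 4 days = Sep 7, 2022.
The response is filed: Sep 7, 2022 − 89 days = Jun 10, 2022.
The first office action issues: Jun 10, 2022 − 25 days = May 16, 2022.
The application is published: May 16, 2022 − 26 days = Apr 20, 2022.
The provisional application is filed: Apr 20, 2022 − 13 days = Apr 7, 2022.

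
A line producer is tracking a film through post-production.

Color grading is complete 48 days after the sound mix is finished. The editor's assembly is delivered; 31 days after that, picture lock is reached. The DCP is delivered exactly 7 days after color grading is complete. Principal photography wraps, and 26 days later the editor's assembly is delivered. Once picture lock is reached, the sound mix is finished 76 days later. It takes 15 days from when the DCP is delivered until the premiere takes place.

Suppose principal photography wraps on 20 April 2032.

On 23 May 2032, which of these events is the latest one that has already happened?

The editor's assembly is delivered

Principal photography wraps: Apr 20, 2032.
The editor's assembly is delivered: Apr 20, 2032 + 26 days = May 16, 2032.
Picture lock is reached: May 16, 2032 + 31 days = Jun 16, 2032.
The sound mix is finished: Jun 16, 2032 + 76 days = Aug 31, 2032.
Color grading is complete: Aug 31, 2032 + 48 days = Oct 18, 2032.
The DCP is delivered: Oct 18, 2032 + 7 days = Oct 25, 2032.
The premiere takes place: Oct 25, 2032 + 15 days = Nov 9, 2032.
May 23, 2032 falls between when the editor's assembly is delivered (May 16, 2032) and when picture lock is reached (Jun 16, 2032).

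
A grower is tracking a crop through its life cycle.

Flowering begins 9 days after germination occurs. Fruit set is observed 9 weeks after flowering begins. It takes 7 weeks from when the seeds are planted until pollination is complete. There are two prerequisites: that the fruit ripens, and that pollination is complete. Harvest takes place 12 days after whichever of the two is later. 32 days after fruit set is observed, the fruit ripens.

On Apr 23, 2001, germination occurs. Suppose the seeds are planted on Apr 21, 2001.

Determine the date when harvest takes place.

Germination occurs: Apr 23, 2001.
Flowering begins: Apr 23, 2001 + 9 days = May 2, 2001.
Fruit set is observed: May 2, 2001 + 9 weeks = Jul 4, 2001.
The fruit ripens: Jul 4, 2001 + 32 days = Aug 5, 2001.
The seeds are planted: Apr 21, 2001.
Pollination is complete: Apr 21, 2001 + 7 weeks = Jun 9, 2001.
Both prerequisites met — the fruit ripens (Aug 5, 2001), pollination is complete (Jun 9, 2001); the later is Aug 5, 2001.
Harvest takes place: Aug 5, 2001 + 12 days = Aug 17, 2001.

Aug 17, 2001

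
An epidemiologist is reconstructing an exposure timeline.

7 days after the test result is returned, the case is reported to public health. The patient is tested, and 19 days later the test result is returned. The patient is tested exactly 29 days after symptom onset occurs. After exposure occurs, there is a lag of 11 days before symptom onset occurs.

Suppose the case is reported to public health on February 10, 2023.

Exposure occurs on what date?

The case is reported to public health: Feb 10, 2023.
The test result is returned: Feb 10, 2023 − 7 days = Feb 3, 2023.
The patient is tested: Feb 3, 2023 − 19 days = Jan 15, 2023.
Symptom onset occurs: Jan 15, 2023 − 29 days = Dec 17, 2022.
Exposure occurs: Dec 17, 2022 − 11 days = Dec 6, 2022.

December 6, 2022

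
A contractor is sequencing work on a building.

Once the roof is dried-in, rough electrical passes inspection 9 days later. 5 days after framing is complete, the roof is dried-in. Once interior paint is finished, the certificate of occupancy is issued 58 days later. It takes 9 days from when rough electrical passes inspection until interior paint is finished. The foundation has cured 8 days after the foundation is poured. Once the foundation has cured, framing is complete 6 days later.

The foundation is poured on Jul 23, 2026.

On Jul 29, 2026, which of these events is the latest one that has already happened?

The foundation is poured: Jul 23, 2026.
The foundation has cured: Jul 23, 2026 + 8 days = Jul 31, 2026.
Framing is complete: Jul 31, 2026 + 6 days = Aug 6, 2026.
The roof is dried-in: Aug 6, 2026 + 5 days = Aug 11, 2026.
Rough electrical passes inspection: Aug 11, 2026 + 9 days = Aug 20, 2026.
Interior paint is finished: Aug 20, 2026 + 9 days = Aug 29, 2026.
The certificate of occupancy is issued: Aug 29, 2026 + 58 days = Oct 26, 2026.
Jul 29, 2026 falls between when the foundation is poured (Jul 23, 2026) and when the foundation has cured (Jul 31, 2026).

The foundation is poured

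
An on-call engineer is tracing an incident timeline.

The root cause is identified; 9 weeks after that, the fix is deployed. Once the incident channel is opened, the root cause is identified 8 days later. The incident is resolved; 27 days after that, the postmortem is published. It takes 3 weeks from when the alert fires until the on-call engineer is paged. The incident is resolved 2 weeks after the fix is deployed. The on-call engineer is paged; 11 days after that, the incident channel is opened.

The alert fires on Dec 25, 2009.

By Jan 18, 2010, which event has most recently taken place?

The on-call engineer is paged

The alert fires: Dec 25, 2009.
The on-call engineer is paged: Dec 25, 2009 + 3 weeks = Jan 15, 2010.
The incident channel is opened: Jan 15, 2010 + 11 days = Jan 26, 2010.
The root cause is identified: Jan 26, 2010 + 8 days = Feb 3, 2010.
The fix is deployed: Feb 3, 2010 + 9 weeks = Apr 7, 2010.
The incident is resolved: Apr 7, 2010 + 2 weeks = Apr 21, 2010.
The postmortem is published: Apr 21, 2010 + 27 days = May 18, 2010.
Jan 18, 2010 falls between when the on-call engineer is paged (Jan 15, 2010) and when the incident channel is opened (Jan 26, 2010).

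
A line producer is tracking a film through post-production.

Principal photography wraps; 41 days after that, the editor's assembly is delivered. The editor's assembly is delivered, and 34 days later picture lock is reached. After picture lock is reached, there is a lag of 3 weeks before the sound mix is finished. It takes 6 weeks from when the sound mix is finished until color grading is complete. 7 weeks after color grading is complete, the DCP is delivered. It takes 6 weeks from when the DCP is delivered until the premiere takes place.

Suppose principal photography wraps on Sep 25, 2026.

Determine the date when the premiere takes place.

May 12, 2027

Principal photography wraps: Sep 25, 2026.
The editor's assembly is delivered: Sep 25, 2026 + 41 days = Nov 5, 2026.
Picture lock is reached: Nov 5, 2026 + 34 days = Dec 9, 2026.
The sound mix is finished: Dec 9, 2026 + 3 weeks = Dec 30, 2026.
Color grading is complete: Dec 30, 2026 + 6 weeks = Feb 10, 2027.
The DCP is delivered: Feb 10, 2027 + 7 weeks = Mar 31, 2027.
The premiere takes place: Mar 31, 2027 + 6 weeks = May 12, 2027.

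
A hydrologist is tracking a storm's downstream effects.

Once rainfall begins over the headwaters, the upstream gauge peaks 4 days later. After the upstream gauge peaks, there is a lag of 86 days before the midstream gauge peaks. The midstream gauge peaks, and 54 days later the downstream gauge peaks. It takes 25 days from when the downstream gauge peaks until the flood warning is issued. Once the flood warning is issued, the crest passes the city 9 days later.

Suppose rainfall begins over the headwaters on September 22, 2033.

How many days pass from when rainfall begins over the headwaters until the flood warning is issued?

169 days

Causal path: rainfall begins over the headwaters → the upstream gauge peaks → the midstream gauge peaks → the downstream gauge peaks → the flood warning is issued.
Total delay along the path: 4 + 86 + 54 + 25 = 169 days.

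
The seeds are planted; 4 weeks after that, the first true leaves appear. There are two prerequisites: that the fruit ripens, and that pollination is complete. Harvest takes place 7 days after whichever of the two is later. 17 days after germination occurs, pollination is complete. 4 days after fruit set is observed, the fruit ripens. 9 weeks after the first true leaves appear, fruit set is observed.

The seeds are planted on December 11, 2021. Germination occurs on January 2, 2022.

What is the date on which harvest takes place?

March 23, 2022

The seeds are planted: Dec 11, 2021.
The first true leaves appear: Dec 11, 2021 + 4 weeks = Jan 8, 2022.
Fruit set is observed: Jan 8, 2022 + 9 weeks = Mar 12, 2022.
The fruit ripens: Mar 12, 2022 + 4 days = Mar 16, 2022.
Germination occurs: Jan 2, 2022.
Pollination is complete: Jan 2, 2022 + 17 days = Jan 19, 2022.
Both prerequisites met — the fruit ripens (Mar 16, 2022), pollination is complete (Jan 19, 2022); the later is Mar 16, 2022.
Harvest takes place: Mar 16, 2022 + 7 days = Mar 23, 2022.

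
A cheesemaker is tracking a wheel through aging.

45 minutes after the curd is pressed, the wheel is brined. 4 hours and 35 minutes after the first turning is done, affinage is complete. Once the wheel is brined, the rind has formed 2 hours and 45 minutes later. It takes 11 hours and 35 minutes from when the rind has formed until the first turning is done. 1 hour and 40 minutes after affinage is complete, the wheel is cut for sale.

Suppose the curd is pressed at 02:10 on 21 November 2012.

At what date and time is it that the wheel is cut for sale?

The curd is pressed: 02:10 Nov 21, 2012.
The wheel is brined: 02:10 Nov 21, 2012 + 45m = 02:55 Nov 21, 2012.
The rind has formed: 02:55 Nov 21, 2012 + 2h45m = 05:40 Nov 21, 2012.
The first turning is done: 05:40 Nov 21, 2012 + 11h35m = 17:15 Nov 21, 2012.
Affinage is complete: 17:15 Nov 21, 2012 + 4h35m = 21:50 Nov 21, 2012.
The wheel is cut for sale: 21:50 Nov 21, 2012 + 1h40m = 23:30 Nov 21, 2012.

23:30 on 21 November 2012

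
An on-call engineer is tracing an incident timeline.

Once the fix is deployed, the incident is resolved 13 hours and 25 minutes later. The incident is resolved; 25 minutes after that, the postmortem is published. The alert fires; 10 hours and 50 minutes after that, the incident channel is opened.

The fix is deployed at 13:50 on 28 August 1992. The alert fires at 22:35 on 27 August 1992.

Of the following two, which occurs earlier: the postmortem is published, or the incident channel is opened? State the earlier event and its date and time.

The fix is deployed: 13:50 Aug 28, 1992.
The incident is resolved: 13:50 Aug 28, 1992 + 13h25m = 03:15 Aug 29, 1992.
The postmortem is published: 03:15 Aug 29, 1992 + 25m = 03:40 Aug 29, 1992.
The alert fires: 22:35 Aug 27, 1992.
The incident channel is opened: 22:35 Aug 27, 1992 + 10h50m = 09:25 Aug 28, 1992.
Comparing: the postmortem is published at 03:40 Aug 29, 1992 vs the incident channel is opened at 09:25 Aug 28, 1992. Earlier: the incident channel is opened.

The incident channel is opened — 09:25 on 28 August 1992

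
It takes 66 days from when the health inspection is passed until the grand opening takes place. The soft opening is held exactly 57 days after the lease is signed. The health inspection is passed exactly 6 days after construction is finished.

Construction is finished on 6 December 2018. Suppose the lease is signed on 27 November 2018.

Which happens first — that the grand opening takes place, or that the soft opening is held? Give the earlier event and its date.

The soft opening is held — 23 January 2019

Construction is finished: Dec 6, 2018.
The health inspection is passed: Dec 6, 2018 + 6 days = Dec 12, 2018.
The grand opening takes place: Dec 12, 2018 + 66 days = Feb 16, 2019.
The lease is signed: Nov 27, 2018.
The soft opening is held: Nov 27, 2018 + 57 days = Jan 23, 2019.
Comparing: the grand opening takes place on Feb 16, 2019 vs the soft opening is held on Jan 23, 2019. Earlier: the soft opening is held.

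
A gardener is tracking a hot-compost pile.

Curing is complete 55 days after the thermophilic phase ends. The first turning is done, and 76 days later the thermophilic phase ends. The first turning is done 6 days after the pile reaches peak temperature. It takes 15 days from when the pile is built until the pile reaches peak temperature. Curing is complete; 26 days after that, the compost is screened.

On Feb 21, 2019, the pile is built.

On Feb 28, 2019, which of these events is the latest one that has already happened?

The pile is built: Feb 21, 2019.
The pile reaches peak temperature: Feb 21, 2019 + 15 days = Mar 8, 2019.
The first turning is done: Mar 8, 2019 + 6 days = Mar 14, 2019.
The thermophilic phase ends: Mar 14, 2019 + 76 days = May 29, 2019.
Curing is complete: May 29, 2019 + 55 days = Jul 23, 2019.
The compost is screened: Jul 23, 2019 + 26 days = Aug 18, 2019.
Feb 28, 2019 falls between when the pile is built (Feb 21, 2019) and when the pile reaches peak temperature (Mar 8, 2019).

The pile is built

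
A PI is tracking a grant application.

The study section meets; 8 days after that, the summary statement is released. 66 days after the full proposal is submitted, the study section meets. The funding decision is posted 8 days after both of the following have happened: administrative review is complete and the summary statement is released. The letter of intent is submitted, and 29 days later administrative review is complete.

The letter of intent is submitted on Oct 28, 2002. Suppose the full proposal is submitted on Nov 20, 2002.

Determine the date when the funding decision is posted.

Feb 10, 2003

The letter of intent is submitted: Oct 28, 2002.
Administrative review is complete: Oct 28, 2002 + 29 days = Nov 26, 2002.
The full proposal is submitted: Nov 20, 2002.
The study section meets: Nov 20, 2002 + 66 days = Jan 25, 2003.
The summary statement is released: Jan 25, 2003 + 8 days = Feb 2, 2003.
Both prerequisites met — administrative review is complete (Nov 26, 2002), the summary statement is released (Feb 2, 2003); the later is Feb 2, 2003.
The funding decision is posted: Feb 2, 2003 + 8 days = Feb 10, 2003.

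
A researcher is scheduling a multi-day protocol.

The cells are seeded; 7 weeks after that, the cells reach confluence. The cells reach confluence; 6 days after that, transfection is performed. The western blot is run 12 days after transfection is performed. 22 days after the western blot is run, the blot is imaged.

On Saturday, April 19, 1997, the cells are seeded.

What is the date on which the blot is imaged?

Thursday, July 17, 1997

The cells are seeded: Apr 19, 1997.
The cells reach confluence: Apr 19, 1997 + 7 weeks = Jun 7, 1997.
Transfection is performed: Jun 7, 1997 + 6 days = Jun 13, 1997.
The western blot is run: Jun 13, 1997 + 12 days = Jun 25, 1997.
The blot is imaged: Jun 25, 1997 + 22 days = Jul 17, 1997.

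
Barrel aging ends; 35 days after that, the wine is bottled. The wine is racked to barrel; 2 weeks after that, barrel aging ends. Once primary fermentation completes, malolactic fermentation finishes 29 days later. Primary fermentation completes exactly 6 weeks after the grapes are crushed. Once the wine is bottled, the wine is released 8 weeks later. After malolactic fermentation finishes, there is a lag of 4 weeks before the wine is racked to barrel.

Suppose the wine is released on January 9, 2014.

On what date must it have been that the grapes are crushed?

June 19, 2013

The wine is released: Jan 9, 2014.
The wine is bottled: Jan 9, 2014 − 8 weeks = Nov 14, 2013.
Barrel aging ends: Nov 14, 2013 − 35 days = Oct 10, 2013.
The wine is racked to barrel: Oct 10, 2013 − 2 weeks = Sep 26, 2013.
Malolactic fermentation finishes: Sep 26, 2013 − 4 weeks = Aug 29, 2013.
Primary fermentation completes: Aug 29, 2013 − 29 days = Jul 31, 2013.
The grapes are crushed: Jul 31, 2013 − 6 weeks = Jun 19, 2013.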